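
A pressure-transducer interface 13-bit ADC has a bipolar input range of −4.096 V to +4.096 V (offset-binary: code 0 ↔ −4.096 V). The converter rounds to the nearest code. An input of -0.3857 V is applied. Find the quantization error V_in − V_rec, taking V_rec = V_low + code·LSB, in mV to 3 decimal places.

One LSB is 8.192 V / 8192 = 1.000 mV.
Scaled input = 3710.3000 LSBs, so code = 3710.
V_rec = (−4.096) + 3710·0.001 = -0.386 V.
Error = -0.3857 − (−0.386) = 0.0003 V = 0.300 mV.

0.300 mV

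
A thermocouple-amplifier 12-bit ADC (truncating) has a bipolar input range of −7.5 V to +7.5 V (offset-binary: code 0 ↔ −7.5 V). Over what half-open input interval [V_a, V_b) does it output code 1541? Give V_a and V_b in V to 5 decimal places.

[-1.85669 V, -1.85303 V)

LSB = 15/2^12 = 3.662 mV.
V_a = V_low + 1541·LSB = -1.85669 V; V_b = V_low + 1542·LSB = -1.85303 V.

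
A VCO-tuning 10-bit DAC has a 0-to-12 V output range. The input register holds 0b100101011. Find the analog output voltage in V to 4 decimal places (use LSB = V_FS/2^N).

3.5039 V

LSB = 12 V / 2^10 = 11.719 mV.
Code 0b100101011 = 299 decimal.
V_out = 0 + 299 × 0.0117188 V = 3.50391 V.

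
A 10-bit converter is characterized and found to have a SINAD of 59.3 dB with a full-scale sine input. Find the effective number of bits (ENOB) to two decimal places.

9.56 bits

ENOB = (SINAD − 1.76) / 6.02 = (59.3 − 1.76)/6.02 = 9.558.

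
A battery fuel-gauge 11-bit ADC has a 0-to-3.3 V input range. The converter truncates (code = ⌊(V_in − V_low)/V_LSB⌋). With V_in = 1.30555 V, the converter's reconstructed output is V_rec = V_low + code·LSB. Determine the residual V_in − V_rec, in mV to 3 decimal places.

One LSB is 3.3 V / 2048 = 1.611 mV.
(V_in − V_low)/LSB = (1.30555 − 0)/0.00161133 = 810.2322 → code 810 (floor).
Code 810 maps back to 0 + 810×0.00161133 V = 1.3051758 V.
V_in − V_rec = 0.000374219 V = 0.374 mV.

0.374 mV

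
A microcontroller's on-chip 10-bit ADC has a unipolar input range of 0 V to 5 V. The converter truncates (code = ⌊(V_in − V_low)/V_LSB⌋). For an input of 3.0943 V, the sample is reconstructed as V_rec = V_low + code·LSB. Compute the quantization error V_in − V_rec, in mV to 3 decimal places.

3.480 mV

One LSB is 5 V / 1024 = 4.883 mV.
(V_in − V_low)/LSB = (3.0943 − 0)/0.00488281 = 633.7126 → code 633 (floor).
Reconstructed: 3.0908203 V.
Error = 3.0943 − 3.0908203 = 0.00347969 V = 3.480 mV.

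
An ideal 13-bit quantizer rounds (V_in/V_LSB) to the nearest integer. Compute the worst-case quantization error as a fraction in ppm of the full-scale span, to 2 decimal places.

61.04 ppm

Rounding → worst-case error = ½ LSB = V_FS/2^14, so 1e+06/16384 = 61.0352 ppm of full scale.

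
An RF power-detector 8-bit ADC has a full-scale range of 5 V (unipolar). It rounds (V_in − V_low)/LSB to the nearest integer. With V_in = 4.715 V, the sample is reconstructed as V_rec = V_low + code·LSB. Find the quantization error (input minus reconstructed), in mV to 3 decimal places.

LSB = 5/2^8 = 19.531 mV.
(V_in − V_low)/LSB = (4.715 − 0)/0.0195312 = 241.4080 → code 241 (round).
Reconstructed: 4.7070312 V.
Difference: 0.00796875 V → 7.969 mV.

7.969 mV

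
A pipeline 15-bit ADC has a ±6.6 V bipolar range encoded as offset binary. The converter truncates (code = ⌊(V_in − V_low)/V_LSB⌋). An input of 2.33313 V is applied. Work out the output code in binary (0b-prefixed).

code 0b101011010011111 (decimal 22175)

Full-scale span = 13.2 V; LSB = 13.2/2^15 = 402.83 µV.
(2.33313 − (−6.6)) / 0.000402832 = 22175.818 LSBs.
⌊·⌋(22175.818) = 22175.
In binary (0b-prefixed): 0b101011010011111.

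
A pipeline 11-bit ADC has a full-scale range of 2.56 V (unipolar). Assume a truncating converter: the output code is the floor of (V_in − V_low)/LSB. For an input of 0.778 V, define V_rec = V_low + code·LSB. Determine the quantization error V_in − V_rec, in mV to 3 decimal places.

LSB = 2.56/2^11 = 1.250 mV.
(V_in − V_low)/LSB = (0.778 − 0)/0.00125 = 622.4000 → code 622 (floor).
Reconstructed: 0.7775 V.
Error = 0.778 − 0.7775 = 0.0005 V = 0.500 mV.

0.500 mV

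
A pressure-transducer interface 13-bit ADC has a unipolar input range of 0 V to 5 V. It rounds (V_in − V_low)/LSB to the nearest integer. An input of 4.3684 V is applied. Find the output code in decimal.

LSB = 5 V / 8192 = 0.610 mV.
Input sits at 7157.187 steps above V_low.
So the output code is 7157.

code 7157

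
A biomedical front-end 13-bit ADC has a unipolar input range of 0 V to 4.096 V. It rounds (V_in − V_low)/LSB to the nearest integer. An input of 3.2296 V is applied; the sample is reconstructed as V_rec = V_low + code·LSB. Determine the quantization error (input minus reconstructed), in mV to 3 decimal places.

LSB = 4.096/2^13 = 0.500 mV.
Scaled input = 6459.2000 LSBs, so code = 6459.
Reconstructed: 3.2295 V.
V_in − V_rec = 0.0001 V = 0.100 mV.

0.100 mV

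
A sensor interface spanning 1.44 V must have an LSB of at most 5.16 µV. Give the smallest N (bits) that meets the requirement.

Number of steps required ≥ 1.44 V / 5.16 µV = 279069.77.
Need 2^N ≥ 279069.77; 2^18 = 262144, 2^19 = 524288.
Minimum N = 19.

19 bits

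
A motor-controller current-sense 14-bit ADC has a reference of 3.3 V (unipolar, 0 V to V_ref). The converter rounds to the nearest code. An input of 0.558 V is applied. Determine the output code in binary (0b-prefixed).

Full-scale span = 3.3 V; LSB = 3.3/2^14 = 201.42 µV.
Input sits at 2770.385 steps above V_low.
Round → code 2770.
In binary (0b-prefixed): 0b101011010010.

code 0b101011010010 (decimal 2770)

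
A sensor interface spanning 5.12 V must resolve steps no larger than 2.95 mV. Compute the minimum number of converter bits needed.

11 bits

Number of steps required ≥ 5.12 V / 2.95 mV = 1735.59.
Need 2^N ≥ 1735.59; 2^10 = 1024, 2^11 = 2048.
Minimum N = 11.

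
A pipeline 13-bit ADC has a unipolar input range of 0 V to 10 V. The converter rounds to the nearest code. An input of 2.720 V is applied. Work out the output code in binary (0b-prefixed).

code 0b100010110100 (decimal 2228)

Full-scale span = 10 V; LSB = 10/2^13 = 1.221 mV.
(V_in − V_low)/LSB = (2.720 − 0) / 0.0012207 = 2228.224.
Round → code 2228.
In binary (0b-prefixed): 0b100010110100.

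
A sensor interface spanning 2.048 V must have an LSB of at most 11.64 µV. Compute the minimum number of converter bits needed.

18 bits

Number of steps required ≥ 2.048 V / 11.64 µV = 175945.02.
Need 2^N ≥ 175945.02; 2^17 = 131072, 2^18 = 262144.
Minimum N = 18.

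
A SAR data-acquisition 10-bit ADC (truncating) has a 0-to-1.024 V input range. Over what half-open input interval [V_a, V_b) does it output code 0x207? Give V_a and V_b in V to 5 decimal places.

[0.51900 V, 0.52000 V)

LSB = 1.024/2^10 = 1.000 mV.
Code 0x207 = 519 decimal.
V_a = V_low + 519·LSB = 0.519 V; V_b = V_low + 520·LSB = 0.52 V.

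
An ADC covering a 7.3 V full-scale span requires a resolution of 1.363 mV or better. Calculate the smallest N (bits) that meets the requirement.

Number of steps required ≥ 7.3 V / 1.363 mV = 5355.83.
Need 2^N ≥ 5355.83; 2^12 = 4096, 2^13 = 8192.
Minimum N = 13.

13 bits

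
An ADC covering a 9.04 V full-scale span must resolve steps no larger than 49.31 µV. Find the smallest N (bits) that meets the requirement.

18 bits

Number of steps required ≥ 9.04 V / 49.31 µV = 183329.95.
Need 2^N ≥ 183329.95; 2^17 = 131072, 2^18 = 262144.
Minimum N = 18.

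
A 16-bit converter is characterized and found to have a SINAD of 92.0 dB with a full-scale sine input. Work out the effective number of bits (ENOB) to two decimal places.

14.99 bits

ENOB = (SINAD − 1.76) / 6.02 = (92.0 − 1.76)/6.02 = 14.990.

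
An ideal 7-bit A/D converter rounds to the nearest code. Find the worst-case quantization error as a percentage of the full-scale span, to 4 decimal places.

Rounding → worst-case error = ½ LSB = V_FS/2^8, so 100/256 = 0.390625 % of full scale.

0.3906 %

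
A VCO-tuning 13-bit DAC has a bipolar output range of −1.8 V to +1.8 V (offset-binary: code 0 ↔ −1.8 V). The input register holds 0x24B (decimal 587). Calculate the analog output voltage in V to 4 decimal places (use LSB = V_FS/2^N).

-1.5420 V

LSB = 3.6 V / 2^13 = 439.45 µV.
Code 0x24B = 587 decimal.
V_out = (−1.8) + 587 × 0.000439453 V = -1.54204 V.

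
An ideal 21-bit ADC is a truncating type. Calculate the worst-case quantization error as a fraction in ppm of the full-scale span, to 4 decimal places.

0.4768 ppm

Truncating → worst-case error = 1 LSB = V_FS/2^21, so 1e+06/2097152 = 0.476837 ppm of full scale.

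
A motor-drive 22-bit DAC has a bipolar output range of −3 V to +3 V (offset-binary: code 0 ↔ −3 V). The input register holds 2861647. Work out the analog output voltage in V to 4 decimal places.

LSB = 6 V / 2^22 = 1.43 µV.
V_out = (−3) + 2861647 × 1.43051e-06 V = 1.09362 V.

1.0936 V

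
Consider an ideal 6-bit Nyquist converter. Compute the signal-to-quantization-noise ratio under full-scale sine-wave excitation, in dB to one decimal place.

37.9 dB

SNR ≈ 6.02·N + 1.76 dB = 6.02·6 + 1.76 = 37.88 dB.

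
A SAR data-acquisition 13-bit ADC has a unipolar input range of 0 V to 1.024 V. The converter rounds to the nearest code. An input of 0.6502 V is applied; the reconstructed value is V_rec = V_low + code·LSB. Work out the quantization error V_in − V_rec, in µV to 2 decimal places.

Step size: 1.024 V ÷ 2^13 = 125.00 µV.
(V_in − V_low)/LSB = (0.6502 − 0)/0.000125 = 5201.6000 → code 5202 (round).
V_rec = 0 + 5202·0.000125 = 0.65025 V.
Difference: -5e-05 V → -50.00 µV.

-50.00 µV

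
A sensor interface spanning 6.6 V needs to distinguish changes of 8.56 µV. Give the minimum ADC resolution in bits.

Number of steps required ≥ 6.6 V / 8.56 µV = 771028.04.
Need 2^N ≥ 771028.04; 2^19 = 524288, 2^20 = 1048576.
Minimum N = 20.

20 bits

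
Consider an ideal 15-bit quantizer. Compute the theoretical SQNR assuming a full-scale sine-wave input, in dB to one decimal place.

SNR ≈ 6.02·N + 1.76 dB = 6.02·15 + 1.76 = 92.06 dB.

92.1 dB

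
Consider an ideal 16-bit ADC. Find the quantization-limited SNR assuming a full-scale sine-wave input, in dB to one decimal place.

SNR ≈ 6.02·N + 1.76 dB = 6.02·16 + 1.76 = 98.08 dB.

98.1 dB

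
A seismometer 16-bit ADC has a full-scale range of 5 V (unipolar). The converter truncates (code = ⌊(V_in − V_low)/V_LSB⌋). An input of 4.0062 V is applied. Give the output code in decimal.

code 52510

LSB = 5 V / 65536 = 76.29 µV.
Input sits at 52510.065 steps above V_low.
So the output code is 52510.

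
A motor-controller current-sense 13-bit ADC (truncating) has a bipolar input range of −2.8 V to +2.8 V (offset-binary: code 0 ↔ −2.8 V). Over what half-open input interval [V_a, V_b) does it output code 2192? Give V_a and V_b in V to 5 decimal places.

LSB = 5.6/2^13 = 0.684 mV.
V_a = V_low + 2192·LSB = -1.30156 V; V_b = V_low + 2193·LSB = -1.30088 V.

[-1.30156 V, -1.30088 V)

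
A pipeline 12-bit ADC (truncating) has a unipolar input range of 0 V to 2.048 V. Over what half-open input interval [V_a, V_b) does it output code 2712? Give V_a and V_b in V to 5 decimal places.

[1.35600 V, 1.35650 V)

LSB = 2.048/2^12 = 0.500 mV.
V_a = V_low + 2712·LSB = 1.356 V; V_b = V_low + 2713·LSB = 1.3565 V.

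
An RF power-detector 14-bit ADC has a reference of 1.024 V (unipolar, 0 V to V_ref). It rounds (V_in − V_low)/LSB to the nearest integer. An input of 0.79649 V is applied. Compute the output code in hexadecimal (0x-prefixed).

code 0x31C8 (decimal 12744)

With 16384 levels over 1.024 V, one step is 62.50 µV.
(0.79649 − 0) / 6.25e-05 = 12743.840 LSBs.
round(12743.840) = 12744.
In hexadecimal (0x-prefixed): 0x31C8.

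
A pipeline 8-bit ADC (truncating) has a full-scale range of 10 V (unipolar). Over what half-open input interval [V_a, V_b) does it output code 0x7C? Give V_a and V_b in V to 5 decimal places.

LSB = 10/2^8 = 39.062 mV.
Code 0x7C = 124 decimal.
V_a = V_low + 124·LSB = 4.84375 V; V_b = V_low + 125·LSB = 4.88281 V.

[4.84375 V, 4.88281 V)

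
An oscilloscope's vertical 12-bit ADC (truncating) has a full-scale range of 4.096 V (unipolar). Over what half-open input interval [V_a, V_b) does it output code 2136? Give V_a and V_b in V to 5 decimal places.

LSB = 4.096/2^12 = 1.000 mV.
V_a = V_low + 2136·LSB = 2.136 V; V_b = V_low + 2137·LSB = 2.137 V.

[2.13600 V, 2.13700 V)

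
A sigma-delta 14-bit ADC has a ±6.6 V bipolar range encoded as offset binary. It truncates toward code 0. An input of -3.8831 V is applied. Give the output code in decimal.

code 3372

With 16384 levels over 13.2 V, one step is 0.806 mV.
(V_in − V_low)/LSB = (-3.8831 − (−6.6)) / 0.000805664 = 3372.249.
⌊·⌋(3372.249) = 3372.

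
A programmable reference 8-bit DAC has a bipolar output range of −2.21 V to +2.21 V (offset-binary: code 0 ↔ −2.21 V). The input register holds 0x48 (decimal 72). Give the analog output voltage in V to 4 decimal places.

LSB = 4.42 V / 2^8 = 17.266 mV.
Code 0x48 = 72 decimal.
V_out = (−2.21) + 72 × 0.0172656 V = -0.966875 V.

-0.9669 V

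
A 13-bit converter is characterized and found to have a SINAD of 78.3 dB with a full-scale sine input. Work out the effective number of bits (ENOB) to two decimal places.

12.71 bits

ENOB = (SINAD − 1.76) / 6.02 = (78.3 − 1.76)/6.02 = 12.714.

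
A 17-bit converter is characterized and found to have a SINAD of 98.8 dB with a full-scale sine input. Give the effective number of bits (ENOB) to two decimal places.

16.12 bits

ENOB = (SINAD − 1.76) / 6.02 = (98.8 − 1.76)/6.02 = 16.120.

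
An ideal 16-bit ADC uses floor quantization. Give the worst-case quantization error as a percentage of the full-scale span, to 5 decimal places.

0.00153 %

Truncating → worst-case error = 1 LSB = V_FS/2^16, so 100/65536 = 0.00152588 % of full scale.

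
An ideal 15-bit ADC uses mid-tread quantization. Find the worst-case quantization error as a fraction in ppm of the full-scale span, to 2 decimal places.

15.26 ppm

Rounding → worst-case error = ½ LSB = V_FS/2^16, so 1e+06/65536 = 15.2588 ppm of full scale.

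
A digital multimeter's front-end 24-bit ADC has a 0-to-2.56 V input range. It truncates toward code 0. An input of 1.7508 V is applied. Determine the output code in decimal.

code 11474042

Full-scale span = 2.56 V; LSB = 2.56/2^24 = 0.15 µV.
(V_in − V_low)/LSB = (1.7508 − 0) / 1.52588e-07 = 11474042.880.
So the output code is 11474042.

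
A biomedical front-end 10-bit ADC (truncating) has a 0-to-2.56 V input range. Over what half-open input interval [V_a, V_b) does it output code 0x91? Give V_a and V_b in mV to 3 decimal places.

[362.500 mV, 365.000 mV)

LSB = 2.56/2^10 = 2.500 mV.
Code 0x91 = 145 decimal.
V_a = V_low + 145·LSB = 0.3625 V; V_b = V_low + 146·LSB = 0.365 V.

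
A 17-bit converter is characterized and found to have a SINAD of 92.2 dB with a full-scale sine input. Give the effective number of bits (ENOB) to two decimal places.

ENOB = (SINAD − 1.76) / 6.02 = (92.2 − 1.76)/6.02 = 15.023.

15.02 bits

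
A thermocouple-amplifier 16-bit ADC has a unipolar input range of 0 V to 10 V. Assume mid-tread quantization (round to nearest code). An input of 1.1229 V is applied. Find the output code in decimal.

code 7359

Full-scale span = 10 V; LSB = 10/2^16 = 152.59 µV.
Input sits at 7359.037 steps above V_low.
round(7359.037) = 7359.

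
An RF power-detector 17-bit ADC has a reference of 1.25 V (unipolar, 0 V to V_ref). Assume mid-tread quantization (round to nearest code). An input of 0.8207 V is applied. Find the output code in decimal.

With 131072 levels over 1.25 V, one step is 9.54 µV.
Input sits at 86056.632 steps above V_low.
Round → code 86057.

code 86057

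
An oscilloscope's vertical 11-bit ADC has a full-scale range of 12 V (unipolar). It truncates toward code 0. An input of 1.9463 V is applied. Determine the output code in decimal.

code 332

LSB = 12 V / 2048 = 5.859 mV.
Input sits at 332.169 steps above V_low.
Floor → code 332.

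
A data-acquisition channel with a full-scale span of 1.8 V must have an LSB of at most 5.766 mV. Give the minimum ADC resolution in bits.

Number of steps required ≥ 1.8 V / 5.766 mV = 312.17.
Need 2^N ≥ 312.17; 2^8 = 256, 2^9 = 512.
Minimum N = 9.

9 bits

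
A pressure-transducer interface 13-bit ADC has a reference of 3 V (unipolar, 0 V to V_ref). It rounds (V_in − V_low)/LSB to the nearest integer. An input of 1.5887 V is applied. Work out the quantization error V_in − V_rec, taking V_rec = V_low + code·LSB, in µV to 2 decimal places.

LSB = 3/2^13 = 366.21 µV.
(1.5887 − 0)/0.000366211 = 4338.2101; round gives code 4338.
V_rec = 0 + 4338·0.000366211 = 1.588623 V.
V_in − V_rec = 7.69531e-05 V = 76.95 µV.

76.95 µV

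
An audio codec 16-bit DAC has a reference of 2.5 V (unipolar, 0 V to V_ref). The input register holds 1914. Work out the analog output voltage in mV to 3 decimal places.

73.013 mV

LSB = 2.5 V / 2^16 = 38.15 µV.
V_out = 0 + 1914 × 3.8147e-05 V = 0.0730133 V.
= 73.013 mV.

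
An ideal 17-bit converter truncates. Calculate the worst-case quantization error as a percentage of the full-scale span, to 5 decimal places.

Truncating → worst-case error = 1 LSB = V_FS/2^17, so 100/131072 = 0.000762939 % of full scale.

0.00076 %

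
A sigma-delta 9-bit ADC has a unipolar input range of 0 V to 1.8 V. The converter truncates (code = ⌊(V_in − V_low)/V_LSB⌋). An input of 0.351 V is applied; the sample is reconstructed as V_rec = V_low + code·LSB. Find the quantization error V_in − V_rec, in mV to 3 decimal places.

LSB = 1.8/2^9 = 3.516 mV.
(0.351 − 0)/0.00351563 = 99.8400; ⌊·⌋ gives code 99.
V_rec = 0 + 99·0.00351563 = 0.34804687 V.
Difference: 0.00295313 V → 2.953 mV.

2.953 mV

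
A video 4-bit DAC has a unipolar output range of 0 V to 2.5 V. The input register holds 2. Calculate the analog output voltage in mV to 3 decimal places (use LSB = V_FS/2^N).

312.500 mV

LSB = 2.5 V / 2^4 = 156.250 mV.
V_out = 0 + 2 × 0.15625 V = 0.3125 V.
= 312.500 mV.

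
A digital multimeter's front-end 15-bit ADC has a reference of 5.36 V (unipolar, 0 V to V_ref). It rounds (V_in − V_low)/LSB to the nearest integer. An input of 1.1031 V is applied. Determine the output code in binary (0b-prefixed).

Full-scale span = 5.36 V; LSB = 5.36/2^15 = 163.57 µV.
(1.1031 − 0) / 0.000163574 = 6743.728 LSBs.
Round → code 6744.
In binary (0b-prefixed): 0b1101001011000.

code 0b1101001011000 (decimal 6744)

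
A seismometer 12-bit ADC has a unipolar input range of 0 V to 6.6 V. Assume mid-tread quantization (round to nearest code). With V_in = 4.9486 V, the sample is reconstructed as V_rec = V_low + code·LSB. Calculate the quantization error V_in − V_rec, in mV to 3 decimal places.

0.211 mV

One LSB is 6.6 V / 4096 = 1.611 mV.
Scaled input = 3071.1312 LSBs, so code = 3071.
V_rec = 0 + 3071·0.00161133 = 4.9483887 V.
V_in − V_rec = 0.000211328 V = 0.211 mV.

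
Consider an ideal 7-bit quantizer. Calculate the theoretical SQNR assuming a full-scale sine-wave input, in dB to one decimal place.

43.9 dB

SNR ≈ 6.02·N + 1.76 dB = 6.02·7 + 1.76 = 43.90 dB.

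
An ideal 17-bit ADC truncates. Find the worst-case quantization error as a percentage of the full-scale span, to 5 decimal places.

0.00076 %

Truncating → worst-case error = 1 LSB = V_FS/2^17, so 100/131072 = 0.000762939 % of full scale.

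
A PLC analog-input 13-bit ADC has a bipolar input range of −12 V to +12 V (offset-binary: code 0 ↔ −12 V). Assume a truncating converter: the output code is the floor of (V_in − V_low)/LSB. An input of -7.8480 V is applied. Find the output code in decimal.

LSB = 24 V / 8192 = 2.930 mV.
(V_in − V_low)/LSB = (-7.8480 − (−12)) / 0.00292969 = 1417.216.
Floor → code 1417.

code 1417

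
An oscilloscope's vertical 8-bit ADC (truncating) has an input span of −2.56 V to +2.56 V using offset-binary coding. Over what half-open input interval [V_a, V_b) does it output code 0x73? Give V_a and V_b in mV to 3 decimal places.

[-260.000 mV, -240.000 mV)

LSB = 5.12/2^8 = 20.000 mV.
Code 0x73 = 115 decimal.
V_a = V_low + 115·LSB = -0.26 V; V_b = V_low + 116·LSB = -0.24 V.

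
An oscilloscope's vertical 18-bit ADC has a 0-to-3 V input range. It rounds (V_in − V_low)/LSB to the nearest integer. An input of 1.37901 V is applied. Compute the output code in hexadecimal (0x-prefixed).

code 0x1D6B4 (decimal 120500)

LSB = 3 V / 262144 = 11.44 µV.
Input sits at 120499.732 steps above V_low.
round(120499.732) = 120500.
In hexadecimal (0x-prefixed): 0x1D6B4.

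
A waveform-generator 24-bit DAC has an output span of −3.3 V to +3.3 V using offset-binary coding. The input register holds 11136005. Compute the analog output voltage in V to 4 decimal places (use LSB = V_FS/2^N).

LSB = 6.6 V / 2^24 = 0.39 µV.
V_out = (−3.3) + 11136005 × 3.93391e-07 V = 1.0808 V.

1.0808 V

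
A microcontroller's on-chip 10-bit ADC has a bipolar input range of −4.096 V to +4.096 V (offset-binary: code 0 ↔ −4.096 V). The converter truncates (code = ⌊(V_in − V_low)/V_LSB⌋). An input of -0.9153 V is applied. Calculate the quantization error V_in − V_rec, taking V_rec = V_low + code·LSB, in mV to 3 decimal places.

LSB = 8.192/2^10 = 8.000 mV.
Scaled input = 397.5875 LSBs, so code = 397.
Code 397 maps back to (−4.096) + 397×0.008 V = -0.92 V.
Error = -0.9153 − (−0.92) = 0.0047 V = 4.700 mV.

4.700 mV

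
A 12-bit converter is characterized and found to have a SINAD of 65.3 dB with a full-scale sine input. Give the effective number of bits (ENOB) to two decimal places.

10.55 bits

ENOB = (SINAD − 1.76) / 6.02 = (65.3 − 1.76)/6.02 = 10.555.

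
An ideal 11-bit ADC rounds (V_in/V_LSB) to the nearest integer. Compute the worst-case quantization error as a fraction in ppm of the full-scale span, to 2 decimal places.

244.14 ppm

Rounding → worst-case error = ½ LSB = V_FS/2^12, so 1e+06/4096 = 244.141 ppm of full scale.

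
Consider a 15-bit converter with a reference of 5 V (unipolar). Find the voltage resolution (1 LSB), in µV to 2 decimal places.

Full-scale span = 5 V.
LSB = 5 / 2^15 = 5 / 32768 = 0.000152588 V = 152.59 µV.

152.59 µV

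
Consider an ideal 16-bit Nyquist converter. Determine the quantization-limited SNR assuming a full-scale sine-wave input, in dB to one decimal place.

98.1 dB

SNR ≈ 6.02·N + 1.76 dB = 6.02·16 + 1.76 = 98.08 dB.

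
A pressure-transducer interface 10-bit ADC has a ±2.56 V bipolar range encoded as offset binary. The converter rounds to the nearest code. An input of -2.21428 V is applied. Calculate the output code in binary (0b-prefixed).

code 0b1000101 (decimal 69)

LSB = 5.12 V / 1024 = 5.000 mV.
Input sits at 69.144 steps above V_low.
So the output code is 69.
In binary (0b-prefixed): 0b1000101.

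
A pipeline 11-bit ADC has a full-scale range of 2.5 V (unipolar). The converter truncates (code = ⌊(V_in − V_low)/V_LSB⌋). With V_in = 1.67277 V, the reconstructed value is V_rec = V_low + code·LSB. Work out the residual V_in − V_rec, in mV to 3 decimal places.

One LSB is 2.5 V / 2048 = 1.221 mV.
Scaled input = 1370.3332 LSBs, so code = 1370.
Reconstructed: 1.6723633 V.
Error = 1.67277 − 1.6723633 = 0.000406719 V = 0.407 mV.

0.407 mV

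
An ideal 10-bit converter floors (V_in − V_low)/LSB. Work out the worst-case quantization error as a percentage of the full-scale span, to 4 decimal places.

0.0977 %

Truncating → worst-case error = 1 LSB = V_FS/2^10, so 100/1024 = 0.0976562 % of full scale.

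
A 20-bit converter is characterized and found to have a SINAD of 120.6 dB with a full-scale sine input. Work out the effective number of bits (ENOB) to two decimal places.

19.74 bits

ENOB = (SINAD − 1.76) / 6.02 = (120.6 − 1.76)/6.02 = 19.741.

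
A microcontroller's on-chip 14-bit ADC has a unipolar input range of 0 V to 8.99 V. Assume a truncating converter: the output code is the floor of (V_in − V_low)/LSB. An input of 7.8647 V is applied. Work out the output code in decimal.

code 14333

Full-scale span = 8.99 V; LSB = 8.99/2^14 = 0.549 mV.
(7.8647 − 0) / 0.000548706 = 14333.175 LSBs.
⌊·⌋(14333.175) = 14333.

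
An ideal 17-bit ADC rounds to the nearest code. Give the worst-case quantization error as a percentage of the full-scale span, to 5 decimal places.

0.00038 %

Rounding → worst-case error = ½ LSB = V_FS/2^18, so 100/262144 = 0.00038147 % of full scale.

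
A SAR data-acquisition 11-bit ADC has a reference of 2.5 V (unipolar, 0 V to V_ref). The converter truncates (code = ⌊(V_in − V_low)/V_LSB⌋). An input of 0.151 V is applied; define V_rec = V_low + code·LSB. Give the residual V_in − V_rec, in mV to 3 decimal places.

LSB = 2.5/2^11 = 1.221 mV.
(V_in − V_low)/LSB = (0.151 − 0)/0.0012207 = 123.6992 → code 123 (floor).
Reconstructed: 0.15014648 V.
Difference: 0.000853516 V → 0.854 mV.

0.854 mV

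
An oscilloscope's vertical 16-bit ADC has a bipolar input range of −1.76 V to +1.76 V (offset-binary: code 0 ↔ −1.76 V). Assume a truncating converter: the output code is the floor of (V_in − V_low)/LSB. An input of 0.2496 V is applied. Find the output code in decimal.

code 37415

LSB = 3.52 V / 65536 = 53.71 µV.
(0.2496 − (−1.76)) / 5.37109e-05 = 37415.098 LSBs.
Floor → code 37415.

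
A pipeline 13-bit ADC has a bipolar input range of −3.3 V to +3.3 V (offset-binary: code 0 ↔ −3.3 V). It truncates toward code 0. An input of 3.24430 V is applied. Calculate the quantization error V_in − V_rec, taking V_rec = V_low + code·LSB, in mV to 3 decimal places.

0.696 mV

Step size: 6.6 V ÷ 2^13 = 0.806 mV.
(V_in − V_low)/LSB = (3.24430 − (−3.3))/0.000805664 = 8122.8645 → code 8122 (floor).
Reconstructed: 3.2436035 V.
V_in − V_rec = 0.000696484 V = 0.696 mV.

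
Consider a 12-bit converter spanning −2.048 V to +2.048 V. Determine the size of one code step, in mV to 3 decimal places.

1.000 mV

Full-scale span = 4.096 V.
LSB = 4.096 / 2^12 = 4.096 / 4096 = 0.001 V = 1.000 mV.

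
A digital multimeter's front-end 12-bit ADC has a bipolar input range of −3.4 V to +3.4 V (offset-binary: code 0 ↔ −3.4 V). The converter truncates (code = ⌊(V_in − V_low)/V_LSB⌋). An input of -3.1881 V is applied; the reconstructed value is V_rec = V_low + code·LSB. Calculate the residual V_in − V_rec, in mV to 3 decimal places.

LSB = 6.8/2^12 = 1.660 mV.
Scaled input = 127.6386 LSBs, so code = 127.
V_rec = (−3.4) + 127·0.00166016 = -3.1891602 V.
Difference: 0.00106016 V → 1.060 mV.

1.060 mV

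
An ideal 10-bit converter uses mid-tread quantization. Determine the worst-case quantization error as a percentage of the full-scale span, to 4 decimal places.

Rounding → worst-case error = ½ LSB = V_FS/2^11, so 100/2048 = 0.0488281 % of full scale.

0.0488 %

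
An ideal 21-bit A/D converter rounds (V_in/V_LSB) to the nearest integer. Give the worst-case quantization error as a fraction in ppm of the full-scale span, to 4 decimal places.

0.2384 ppm

Rounding → worst-case error = ½ LSB = V_FS/2^22, so 1e+06/4194304 = 0.238419 ppm of full scale.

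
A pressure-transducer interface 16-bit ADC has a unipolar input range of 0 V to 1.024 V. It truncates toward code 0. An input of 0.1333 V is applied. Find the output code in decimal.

code 8531

Full-scale span = 1.024 V; LSB = 1.024/2^16 = 15.62 µV.
(V_in − V_low)/LSB = (0.1333 − 0) / 1.5625e-05 = 8531.200.
Floor → code 8531.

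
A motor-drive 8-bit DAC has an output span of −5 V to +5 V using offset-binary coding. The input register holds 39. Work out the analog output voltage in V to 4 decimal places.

-3.4766 V

LSB = 10 V / 2^8 = 39.062 mV.
V_out = (−5) + 39 × 0.0390625 V = -3.47656 V.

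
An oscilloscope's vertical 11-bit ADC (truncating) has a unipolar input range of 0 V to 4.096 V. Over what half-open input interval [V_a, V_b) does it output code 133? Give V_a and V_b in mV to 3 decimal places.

LSB = 4.096/2^11 = 2.000 mV.
V_a = V_low + 133·LSB = 0.266 V; V_b = V_low + 134·LSB = 0.268 V.

[266.000 mV, 268.000 mV)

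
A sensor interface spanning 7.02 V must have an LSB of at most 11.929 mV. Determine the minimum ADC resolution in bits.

Number of steps required ≥ 7.02 V / 11.929 mV = 588.48.
Need 2^N ≥ 588.48; 2^9 = 512, 2^10 = 1024.
Minimum N = 10.

10 bits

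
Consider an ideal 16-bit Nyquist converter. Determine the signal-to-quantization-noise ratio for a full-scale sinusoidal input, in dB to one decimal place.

SNR ≈ 6.02·N + 1.76 dB = 6.02·16 + 1.76 = 98.08 dB.

98.1 dB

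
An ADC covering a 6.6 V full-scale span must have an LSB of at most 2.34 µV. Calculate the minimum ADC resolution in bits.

Number of steps required ≥ 6.6 V / 2.34 µV = 2820512.82.
Need 2^N ≥ 2820512.82; 2^21 = 2097152, 2^22 = 4194304.
Minimum N = 22.

22 bits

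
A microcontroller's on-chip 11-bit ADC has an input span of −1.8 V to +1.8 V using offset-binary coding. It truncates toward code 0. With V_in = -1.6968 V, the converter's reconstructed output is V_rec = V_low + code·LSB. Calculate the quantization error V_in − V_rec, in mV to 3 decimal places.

Step size: 3.6 V ÷ 2^11 = 1.758 mV.
(V_in − V_low)/LSB = (-1.6968 − (−1.8))/0.00175781 = 58.7093 → code 58 (floor).
Reconstructed: -1.6980469 V.
Difference: 0.00124687 V → 1.247 mV.

1.247 mV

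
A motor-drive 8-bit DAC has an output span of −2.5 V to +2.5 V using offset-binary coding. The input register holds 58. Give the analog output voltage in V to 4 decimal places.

LSB = 5 V / 2^8 = 19.531 mV.
V_out = (−2.5) + 58 × 0.0195312 V = -1.36719 V.

-1.3672 V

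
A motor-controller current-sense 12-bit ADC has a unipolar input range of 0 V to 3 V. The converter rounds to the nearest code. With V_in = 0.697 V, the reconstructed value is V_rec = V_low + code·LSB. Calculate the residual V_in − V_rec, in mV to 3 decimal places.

Step size: 3 V ÷ 2^12 = 0.732 mV.
(V_in − V_low)/LSB = (0.697 − 0)/0.000732422 = 951.6373 → code 952 (round).
V_rec = 0 + 952·0.000732422 = 0.69726562 V.
Difference: -0.000265625 V → -0.266 mV.

-0.266 mV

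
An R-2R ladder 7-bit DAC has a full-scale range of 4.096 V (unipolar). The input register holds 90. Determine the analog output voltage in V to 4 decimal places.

2.8800 V

LSB = 4.096 V / 2^7 = 32.000 mV.
V_out = 0 + 90 × 0.032 V = 2.88 V.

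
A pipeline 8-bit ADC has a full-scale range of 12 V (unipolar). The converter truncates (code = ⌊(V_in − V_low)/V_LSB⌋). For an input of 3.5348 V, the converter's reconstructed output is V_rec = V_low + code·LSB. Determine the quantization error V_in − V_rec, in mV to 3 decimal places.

19.175 mV

Step size: 12 V ÷ 2^8 = 46.875 mV.
(V_in − V_low)/LSB = (3.5348 − 0)/0.046875 = 75.4091 → code 75 (floor).
Code 75 maps back to 0 + 75×0.046875 V = 3.515625 V.
Error = 3.5348 − 3.515625 = 0.019175 V = 19.175 mV.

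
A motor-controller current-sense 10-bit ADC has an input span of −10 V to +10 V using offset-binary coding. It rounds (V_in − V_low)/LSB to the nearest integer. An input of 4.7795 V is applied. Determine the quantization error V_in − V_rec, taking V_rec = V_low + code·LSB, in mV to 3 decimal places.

-5.656 mV

Step size: 20 V ÷ 2^10 = 19.531 mV.
Scaled input = 756.7104 LSBs, so code = 757.
Reconstructed: 4.7851562 V.
V_in − V_rec = -0.00565625 V = -5.656 mV.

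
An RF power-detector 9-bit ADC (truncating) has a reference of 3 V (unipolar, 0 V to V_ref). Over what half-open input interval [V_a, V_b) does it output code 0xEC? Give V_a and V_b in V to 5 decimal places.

LSB = 3/2^9 = 5.859 mV.
Code 0xEC = 236 decimal.
V_a = V_low + 236·LSB = 1.38281 V; V_b = V_low + 237·LSB = 1.38867 V.

[1.38281 V, 1.38867 V)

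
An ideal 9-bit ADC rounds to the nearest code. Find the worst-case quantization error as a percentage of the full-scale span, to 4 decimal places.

0.0977 %

Rounding → worst-case error = ½ LSB = V_FS/2^10, so 100/1024 = 0.0976562 % of full scale.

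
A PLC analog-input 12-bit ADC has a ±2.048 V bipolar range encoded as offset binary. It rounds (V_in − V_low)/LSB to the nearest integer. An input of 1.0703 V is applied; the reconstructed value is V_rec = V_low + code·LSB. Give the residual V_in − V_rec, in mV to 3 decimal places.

One LSB is 4.096 V / 4096 = 1.000 mV.
Scaled input = 3118.3000 LSBs, so code = 3118.
Code 3118 maps back to (−2.048) + 3118×0.001 V = 1.07 V.
Error = 1.0703 − 1.07 = 0.0003 V = 0.300 mV.

0.300 mV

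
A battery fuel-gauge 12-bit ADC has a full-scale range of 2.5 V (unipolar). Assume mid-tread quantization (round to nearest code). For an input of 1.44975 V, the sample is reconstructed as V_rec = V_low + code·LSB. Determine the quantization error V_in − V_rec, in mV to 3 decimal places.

0.165 mV

One LSB is 2.5 V / 4096 = 0.610 mV.
Scaled input = 2375.2704 LSBs, so code = 2375.
V_rec = 0 + 2375·0.000610352 = 1.449585 V.
Error = 1.44975 − 1.449585 = 0.000165039 V = 0.165 mV.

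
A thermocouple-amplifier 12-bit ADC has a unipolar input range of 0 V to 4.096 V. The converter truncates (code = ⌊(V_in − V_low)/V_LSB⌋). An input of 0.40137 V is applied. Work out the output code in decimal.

LSB = 4.096 V / 4096 = 1.000 mV.
(0.40137 − 0) / 0.001 = 401.370 LSBs.
So the output code is 401.

code 401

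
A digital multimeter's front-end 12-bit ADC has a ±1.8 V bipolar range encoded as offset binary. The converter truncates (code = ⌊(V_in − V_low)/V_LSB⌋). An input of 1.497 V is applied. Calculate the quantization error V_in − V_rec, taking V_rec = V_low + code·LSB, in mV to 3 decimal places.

LSB = 3.6/2^12 = 0.879 mV.
(1.497 − (−1.8))/0.000878906 = 3751.2533; ⌊·⌋ gives code 3751.
Reconstructed: 1.4967773 V.
Difference: 0.000222656 V → 0.223 mV.

0.223 mV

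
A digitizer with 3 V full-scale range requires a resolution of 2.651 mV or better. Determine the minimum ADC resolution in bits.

11 bits

Number of steps required ≥ 3 V / 2.651 mV = 1131.65.
Need 2^N ≥ 1131.65; 2^10 = 1024, 2^11 = 2048.
Minimum N = 11.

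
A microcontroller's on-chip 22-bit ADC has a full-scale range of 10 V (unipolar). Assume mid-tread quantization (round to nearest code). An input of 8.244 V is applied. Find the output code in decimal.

LSB = 10 V / 4194304 = 2.38 µV.
(8.244 − 0) / 2.38419e-06 = 3457784.218 LSBs.
round(3457784.218) = 3457784.

code 3457784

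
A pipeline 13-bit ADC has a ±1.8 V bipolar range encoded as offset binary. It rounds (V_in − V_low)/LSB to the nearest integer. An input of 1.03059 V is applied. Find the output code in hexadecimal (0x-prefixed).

LSB = 3.6 V / 8192 = 439.45 µV.
(1.03059 − (−1.8)) / 0.000439453 = 6441.165 LSBs.
round(6441.165) = 6441.
In hexadecimal (0x-prefixed): 0x1929.

code 0x1929 (decimal 6441)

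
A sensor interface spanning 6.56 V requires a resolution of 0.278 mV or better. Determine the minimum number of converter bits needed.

Number of steps required ≥ 6.56 V / 0.278 mV = 23597.12.
Need 2^N ≥ 23597.12; 2^14 = 16384, 2^15 = 32768.
Minimum N = 15.

15 bits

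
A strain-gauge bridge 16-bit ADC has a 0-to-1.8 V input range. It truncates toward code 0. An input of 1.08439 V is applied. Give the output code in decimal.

code 39481

LSB = 1.8 V / 65536 = 27.47 µV.
Input sits at 39481.435 steps above V_low.
⌊·⌋(39481.435) = 39481.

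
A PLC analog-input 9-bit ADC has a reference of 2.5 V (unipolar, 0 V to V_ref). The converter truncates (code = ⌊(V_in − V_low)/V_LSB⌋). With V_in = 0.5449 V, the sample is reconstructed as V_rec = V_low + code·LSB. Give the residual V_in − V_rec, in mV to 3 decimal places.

Step size: 2.5 V ÷ 2^9 = 4.883 mV.
Scaled input = 111.5955 LSBs, so code = 111.
V_rec = 0 + 111·0.00488281 = 0.54199219 V.
Difference: 0.00290781 V → 2.908 mV.

2.908 mV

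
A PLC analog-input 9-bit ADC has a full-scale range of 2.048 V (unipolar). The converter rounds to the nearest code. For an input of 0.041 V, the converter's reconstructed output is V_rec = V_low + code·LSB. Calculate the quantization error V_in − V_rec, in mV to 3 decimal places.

One LSB is 2.048 V / 512 = 4.000 mV.
Scaled input = 10.2500 LSBs, so code = 10.
Code 10 maps back to 0 + 10×0.004 V = 0.04 V.
Error = 0.041 − 0.04 = 0.001 V = 1.000 mV.

1.000 mV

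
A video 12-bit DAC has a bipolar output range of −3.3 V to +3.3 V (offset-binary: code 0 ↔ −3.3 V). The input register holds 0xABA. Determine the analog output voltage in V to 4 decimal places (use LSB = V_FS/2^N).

1.1247 V

LSB = 6.6 V / 2^12 = 1.611 mV.
Code 0xABA = 2746 decimal.
V_out = (−3.3) + 2746 × 0.00161133 V = 1.12471 V.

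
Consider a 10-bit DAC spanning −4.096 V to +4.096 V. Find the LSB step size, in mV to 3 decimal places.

8.000 mV

Full-scale span = 8.192 V.
LSB = 8.192 / 2^10 = 8.192 / 1024 = 0.008 V = 8.000 mV.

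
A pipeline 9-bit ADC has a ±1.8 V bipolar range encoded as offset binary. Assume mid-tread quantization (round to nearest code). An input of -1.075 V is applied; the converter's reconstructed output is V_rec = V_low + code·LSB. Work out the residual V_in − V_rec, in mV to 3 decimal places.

0.781 mV

One LSB is 3.6 V / 512 = 7.031 mV.
Scaled input = 103.1111 LSBs, so code = 103.
V_rec = (−1.8) + 103·0.00703125 = -1.0757812 V.
Error = -1.075 − (−1.0757812) = 0.00078125 V = 0.781 mV.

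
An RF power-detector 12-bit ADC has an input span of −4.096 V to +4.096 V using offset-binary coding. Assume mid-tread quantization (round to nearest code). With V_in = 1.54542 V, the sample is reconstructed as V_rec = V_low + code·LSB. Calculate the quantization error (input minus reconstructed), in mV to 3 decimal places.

One LSB is 8.192 V / 4096 = 2.000 mV.
(V_in − V_low)/LSB = (1.54542 − (−4.096))/0.002 = 2820.7100 → code 2821 (round).
Reconstructed: 1.546 V.
V_in − V_rec = -0.00058 V = -0.580 mV.

-0.580 mV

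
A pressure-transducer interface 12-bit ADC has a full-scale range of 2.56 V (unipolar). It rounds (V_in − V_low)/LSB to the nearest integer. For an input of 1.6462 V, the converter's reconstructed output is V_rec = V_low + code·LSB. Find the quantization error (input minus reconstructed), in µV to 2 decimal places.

-50.00 µV

Step size: 2.56 V ÷ 2^12 = 0.625 mV.
Scaled input = 2633.9200 LSBs, so code = 2634.
Code 2634 maps back to 0 + 2634×0.000625 V = 1.64625 V.
Difference: -5e-05 V → -50.00 µV.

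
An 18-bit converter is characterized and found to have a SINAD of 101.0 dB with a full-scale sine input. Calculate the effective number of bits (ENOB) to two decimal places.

16.49 bits

ENOB = (SINAD − 1.76) / 6.02 = (101.0 − 1.76)/6.02 = 16.485.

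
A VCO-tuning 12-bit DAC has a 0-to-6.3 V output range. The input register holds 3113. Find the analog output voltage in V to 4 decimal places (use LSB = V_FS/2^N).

LSB = 6.3 V / 2^12 = 1.538 mV.
V_out = 0 + 3113 × 0.00153809 V = 4.78806 V.

4.7881 V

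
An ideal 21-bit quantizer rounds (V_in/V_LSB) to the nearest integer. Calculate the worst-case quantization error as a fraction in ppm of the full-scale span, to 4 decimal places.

Rounding → worst-case error = ½ LSB = V_FS/2^22, so 1e+06/4194304 = 0.238419 ppm of full scale.

0.2384 ppm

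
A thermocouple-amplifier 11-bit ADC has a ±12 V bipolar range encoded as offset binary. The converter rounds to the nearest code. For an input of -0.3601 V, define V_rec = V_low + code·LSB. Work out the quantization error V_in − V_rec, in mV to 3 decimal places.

3.181 mV

One LSB is 24 V / 2048 = 11.719 mV.
Scaled input = 993.2715 LSBs, so code = 993.
Code 993 maps back to (−12) + 993×0.0117188 V = -0.36328125 V.
V_in − V_rec = 0.00318125 V = 3.181 mV.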